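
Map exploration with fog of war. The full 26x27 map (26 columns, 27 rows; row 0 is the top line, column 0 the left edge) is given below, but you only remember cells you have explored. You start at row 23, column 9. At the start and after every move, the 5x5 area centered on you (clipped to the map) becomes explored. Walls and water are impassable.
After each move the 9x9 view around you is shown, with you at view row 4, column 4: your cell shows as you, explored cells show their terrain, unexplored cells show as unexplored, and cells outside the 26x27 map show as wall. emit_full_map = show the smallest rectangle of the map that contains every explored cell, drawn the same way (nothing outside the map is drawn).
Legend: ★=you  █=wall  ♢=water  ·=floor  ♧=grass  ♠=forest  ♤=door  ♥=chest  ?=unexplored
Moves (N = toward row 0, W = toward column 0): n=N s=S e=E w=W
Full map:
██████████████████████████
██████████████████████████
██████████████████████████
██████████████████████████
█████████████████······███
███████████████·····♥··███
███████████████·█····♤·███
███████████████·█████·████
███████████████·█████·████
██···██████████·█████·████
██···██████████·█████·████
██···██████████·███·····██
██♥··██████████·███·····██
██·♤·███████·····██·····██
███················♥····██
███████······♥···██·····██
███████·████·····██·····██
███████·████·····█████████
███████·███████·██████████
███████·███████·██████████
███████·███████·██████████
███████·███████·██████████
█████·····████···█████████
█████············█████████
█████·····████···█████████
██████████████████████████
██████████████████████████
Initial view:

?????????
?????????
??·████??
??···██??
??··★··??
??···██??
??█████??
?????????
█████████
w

?????????
?????????
??█·████?
??····██?
??··★···?
??····██?
??██████?
?????????
█████████

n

?????????
?????????
??█·███??
??█·████?
??··★·██?
??······?
??····██?
??██████?
?????????

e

?????????
?????????
?█·████??
?█·████??
?···★██??
?······??
?····██??
?██████??
?????????

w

?????????
?????????
??█·████?
??█·████?
??··★·██?
??······?
??····██?
??██████?
?????????

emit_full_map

█·████
█·████
··★·██
······
····██
██████

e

?????????
?????????
?█·████??
?█·████??
?···★██??
?······??
?····██??
?██████??
?????????

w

?????????
?????????
??█·████?
??█·████?
??··★·██?
??······?
??····██?
??██████?
?????????

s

?????????
??█·████?
??█·████?
??····██?
??··★···?
??····██?
??██████?
?????????
█████████

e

?????????
?█·████??
?█·████??
?····██??
?···★··??
?····██??
?██████??
?????????
█████████

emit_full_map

█·████
█·████
····██
···★··
····██
██████


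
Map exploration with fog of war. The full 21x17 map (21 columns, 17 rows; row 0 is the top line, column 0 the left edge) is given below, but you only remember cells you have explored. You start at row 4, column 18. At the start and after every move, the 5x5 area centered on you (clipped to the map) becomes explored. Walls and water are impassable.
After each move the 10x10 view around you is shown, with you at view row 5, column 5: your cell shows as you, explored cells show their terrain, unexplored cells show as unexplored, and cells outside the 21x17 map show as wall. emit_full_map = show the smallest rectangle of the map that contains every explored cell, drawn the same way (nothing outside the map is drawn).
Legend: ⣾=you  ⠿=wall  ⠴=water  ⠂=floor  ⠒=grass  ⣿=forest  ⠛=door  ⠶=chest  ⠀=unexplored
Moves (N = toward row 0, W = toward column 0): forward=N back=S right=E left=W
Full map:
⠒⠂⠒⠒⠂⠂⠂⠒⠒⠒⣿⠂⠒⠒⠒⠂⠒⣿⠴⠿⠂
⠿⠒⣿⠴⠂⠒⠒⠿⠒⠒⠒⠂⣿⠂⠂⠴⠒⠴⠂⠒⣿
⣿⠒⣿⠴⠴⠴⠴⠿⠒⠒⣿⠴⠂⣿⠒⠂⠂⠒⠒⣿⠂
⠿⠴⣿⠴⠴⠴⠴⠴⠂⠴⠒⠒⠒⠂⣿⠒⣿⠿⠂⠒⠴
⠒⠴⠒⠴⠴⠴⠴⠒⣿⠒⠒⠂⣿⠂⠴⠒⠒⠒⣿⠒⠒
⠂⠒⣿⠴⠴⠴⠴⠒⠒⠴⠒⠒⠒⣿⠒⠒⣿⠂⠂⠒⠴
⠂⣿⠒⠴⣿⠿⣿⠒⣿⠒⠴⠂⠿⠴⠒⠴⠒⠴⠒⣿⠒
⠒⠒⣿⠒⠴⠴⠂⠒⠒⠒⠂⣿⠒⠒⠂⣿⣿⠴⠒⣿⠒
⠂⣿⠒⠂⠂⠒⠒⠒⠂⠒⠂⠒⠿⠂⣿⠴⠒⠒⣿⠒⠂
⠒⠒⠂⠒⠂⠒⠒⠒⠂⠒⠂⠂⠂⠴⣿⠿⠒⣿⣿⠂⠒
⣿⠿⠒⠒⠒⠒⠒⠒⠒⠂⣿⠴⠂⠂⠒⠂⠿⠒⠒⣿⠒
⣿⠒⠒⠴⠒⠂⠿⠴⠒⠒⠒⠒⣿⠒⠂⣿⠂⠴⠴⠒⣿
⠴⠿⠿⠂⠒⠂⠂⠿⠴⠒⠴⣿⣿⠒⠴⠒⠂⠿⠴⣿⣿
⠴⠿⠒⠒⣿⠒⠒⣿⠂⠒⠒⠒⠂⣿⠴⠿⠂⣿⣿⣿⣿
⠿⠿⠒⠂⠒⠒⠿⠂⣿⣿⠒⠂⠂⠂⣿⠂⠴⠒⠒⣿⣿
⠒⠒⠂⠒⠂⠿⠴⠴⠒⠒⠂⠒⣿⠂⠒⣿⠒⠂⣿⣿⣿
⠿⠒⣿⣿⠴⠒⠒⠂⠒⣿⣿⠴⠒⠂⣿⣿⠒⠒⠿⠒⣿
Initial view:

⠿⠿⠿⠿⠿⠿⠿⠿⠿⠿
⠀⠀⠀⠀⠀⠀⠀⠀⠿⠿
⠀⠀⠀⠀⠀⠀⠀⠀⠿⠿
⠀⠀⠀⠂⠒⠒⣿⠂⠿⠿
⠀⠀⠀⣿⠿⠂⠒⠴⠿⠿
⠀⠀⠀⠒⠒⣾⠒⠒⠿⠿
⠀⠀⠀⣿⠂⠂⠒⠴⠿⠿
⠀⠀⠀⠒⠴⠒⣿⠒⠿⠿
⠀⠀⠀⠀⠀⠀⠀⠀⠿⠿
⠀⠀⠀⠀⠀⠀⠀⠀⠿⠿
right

⠿⠿⠿⠿⠿⠿⠿⠿⠿⠿
⠀⠀⠀⠀⠀⠀⠀⠿⠿⠿
⠀⠀⠀⠀⠀⠀⠀⠿⠿⠿
⠀⠀⠂⠒⠒⣿⠂⠿⠿⠿
⠀⠀⣿⠿⠂⠒⠴⠿⠿⠿
⠀⠀⠒⠒⣿⣾⠒⠿⠿⠿
⠀⠀⣿⠂⠂⠒⠴⠿⠿⠿
⠀⠀⠒⠴⠒⣿⠒⠿⠿⠿
⠀⠀⠀⠀⠀⠀⠀⠿⠿⠿
⠀⠀⠀⠀⠀⠀⠀⠿⠿⠿

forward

⠿⠿⠿⠿⠿⠿⠿⠿⠿⠿
⠿⠿⠿⠿⠿⠿⠿⠿⠿⠿
⠀⠀⠀⠀⠀⠀⠀⠿⠿⠿
⠀⠀⠀⠴⠂⠒⣿⠿⠿⠿
⠀⠀⠂⠒⠒⣿⠂⠿⠿⠿
⠀⠀⣿⠿⠂⣾⠴⠿⠿⠿
⠀⠀⠒⠒⣿⠒⠒⠿⠿⠿
⠀⠀⣿⠂⠂⠒⠴⠿⠿⠿
⠀⠀⠒⠴⠒⣿⠒⠿⠿⠿
⠀⠀⠀⠀⠀⠀⠀⠿⠿⠿

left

⠿⠿⠿⠿⠿⠿⠿⠿⠿⠿
⠿⠿⠿⠿⠿⠿⠿⠿⠿⠿
⠀⠀⠀⠀⠀⠀⠀⠀⠿⠿
⠀⠀⠀⠒⠴⠂⠒⣿⠿⠿
⠀⠀⠀⠂⠒⠒⣿⠂⠿⠿
⠀⠀⠀⣿⠿⣾⠒⠴⠿⠿
⠀⠀⠀⠒⠒⣿⠒⠒⠿⠿
⠀⠀⠀⣿⠂⠂⠒⠴⠿⠿
⠀⠀⠀⠒⠴⠒⣿⠒⠿⠿
⠀⠀⠀⠀⠀⠀⠀⠀⠿⠿

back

⠿⠿⠿⠿⠿⠿⠿⠿⠿⠿
⠀⠀⠀⠀⠀⠀⠀⠀⠿⠿
⠀⠀⠀⠒⠴⠂⠒⣿⠿⠿
⠀⠀⠀⠂⠒⠒⣿⠂⠿⠿
⠀⠀⠀⣿⠿⠂⠒⠴⠿⠿
⠀⠀⠀⠒⠒⣾⠒⠒⠿⠿
⠀⠀⠀⣿⠂⠂⠒⠴⠿⠿
⠀⠀⠀⠒⠴⠒⣿⠒⠿⠿
⠀⠀⠀⠀⠀⠀⠀⠀⠿⠿
⠀⠀⠀⠀⠀⠀⠀⠀⠿⠿

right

⠿⠿⠿⠿⠿⠿⠿⠿⠿⠿
⠀⠀⠀⠀⠀⠀⠀⠿⠿⠿
⠀⠀⠒⠴⠂⠒⣿⠿⠿⠿
⠀⠀⠂⠒⠒⣿⠂⠿⠿⠿
⠀⠀⣿⠿⠂⠒⠴⠿⠿⠿
⠀⠀⠒⠒⣿⣾⠒⠿⠿⠿
⠀⠀⣿⠂⠂⠒⠴⠿⠿⠿
⠀⠀⠒⠴⠒⣿⠒⠿⠿⠿
⠀⠀⠀⠀⠀⠀⠀⠿⠿⠿
⠀⠀⠀⠀⠀⠀⠀⠿⠿⠿

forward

⠿⠿⠿⠿⠿⠿⠿⠿⠿⠿
⠿⠿⠿⠿⠿⠿⠿⠿⠿⠿
⠀⠀⠀⠀⠀⠀⠀⠿⠿⠿
⠀⠀⠒⠴⠂⠒⣿⠿⠿⠿
⠀⠀⠂⠒⠒⣿⠂⠿⠿⠿
⠀⠀⣿⠿⠂⣾⠴⠿⠿⠿
⠀⠀⠒⠒⣿⠒⠒⠿⠿⠿
⠀⠀⣿⠂⠂⠒⠴⠿⠿⠿
⠀⠀⠒⠴⠒⣿⠒⠿⠿⠿
⠀⠀⠀⠀⠀⠀⠀⠿⠿⠿

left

⠿⠿⠿⠿⠿⠿⠿⠿⠿⠿
⠿⠿⠿⠿⠿⠿⠿⠿⠿⠿
⠀⠀⠀⠀⠀⠀⠀⠀⠿⠿
⠀⠀⠀⠒⠴⠂⠒⣿⠿⠿
⠀⠀⠀⠂⠒⠒⣿⠂⠿⠿
⠀⠀⠀⣿⠿⣾⠒⠴⠿⠿
⠀⠀⠀⠒⠒⣿⠒⠒⠿⠿
⠀⠀⠀⣿⠂⠂⠒⠴⠿⠿
⠀⠀⠀⠒⠴⠒⣿⠒⠿⠿
⠀⠀⠀⠀⠀⠀⠀⠀⠿⠿

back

⠿⠿⠿⠿⠿⠿⠿⠿⠿⠿
⠀⠀⠀⠀⠀⠀⠀⠀⠿⠿
⠀⠀⠀⠒⠴⠂⠒⣿⠿⠿
⠀⠀⠀⠂⠒⠒⣿⠂⠿⠿
⠀⠀⠀⣿⠿⠂⠒⠴⠿⠿
⠀⠀⠀⠒⠒⣾⠒⠒⠿⠿
⠀⠀⠀⣿⠂⠂⠒⠴⠿⠿
⠀⠀⠀⠒⠴⠒⣿⠒⠿⠿
⠀⠀⠀⠀⠀⠀⠀⠀⠿⠿
⠀⠀⠀⠀⠀⠀⠀⠀⠿⠿

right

⠿⠿⠿⠿⠿⠿⠿⠿⠿⠿
⠀⠀⠀⠀⠀⠀⠀⠿⠿⠿
⠀⠀⠒⠴⠂⠒⣿⠿⠿⠿
⠀⠀⠂⠒⠒⣿⠂⠿⠿⠿
⠀⠀⣿⠿⠂⠒⠴⠿⠿⠿
⠀⠀⠒⠒⣿⣾⠒⠿⠿⠿
⠀⠀⣿⠂⠂⠒⠴⠿⠿⠿
⠀⠀⠒⠴⠒⣿⠒⠿⠿⠿
⠀⠀⠀⠀⠀⠀⠀⠿⠿⠿
⠀⠀⠀⠀⠀⠀⠀⠿⠿⠿

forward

⠿⠿⠿⠿⠿⠿⠿⠿⠿⠿
⠿⠿⠿⠿⠿⠿⠿⠿⠿⠿
⠀⠀⠀⠀⠀⠀⠀⠿⠿⠿
⠀⠀⠒⠴⠂⠒⣿⠿⠿⠿
⠀⠀⠂⠒⠒⣿⠂⠿⠿⠿
⠀⠀⣿⠿⠂⣾⠴⠿⠿⠿
⠀⠀⠒⠒⣿⠒⠒⠿⠿⠿
⠀⠀⣿⠂⠂⠒⠴⠿⠿⠿
⠀⠀⠒⠴⠒⣿⠒⠿⠿⠿
⠀⠀⠀⠀⠀⠀⠀⠿⠿⠿


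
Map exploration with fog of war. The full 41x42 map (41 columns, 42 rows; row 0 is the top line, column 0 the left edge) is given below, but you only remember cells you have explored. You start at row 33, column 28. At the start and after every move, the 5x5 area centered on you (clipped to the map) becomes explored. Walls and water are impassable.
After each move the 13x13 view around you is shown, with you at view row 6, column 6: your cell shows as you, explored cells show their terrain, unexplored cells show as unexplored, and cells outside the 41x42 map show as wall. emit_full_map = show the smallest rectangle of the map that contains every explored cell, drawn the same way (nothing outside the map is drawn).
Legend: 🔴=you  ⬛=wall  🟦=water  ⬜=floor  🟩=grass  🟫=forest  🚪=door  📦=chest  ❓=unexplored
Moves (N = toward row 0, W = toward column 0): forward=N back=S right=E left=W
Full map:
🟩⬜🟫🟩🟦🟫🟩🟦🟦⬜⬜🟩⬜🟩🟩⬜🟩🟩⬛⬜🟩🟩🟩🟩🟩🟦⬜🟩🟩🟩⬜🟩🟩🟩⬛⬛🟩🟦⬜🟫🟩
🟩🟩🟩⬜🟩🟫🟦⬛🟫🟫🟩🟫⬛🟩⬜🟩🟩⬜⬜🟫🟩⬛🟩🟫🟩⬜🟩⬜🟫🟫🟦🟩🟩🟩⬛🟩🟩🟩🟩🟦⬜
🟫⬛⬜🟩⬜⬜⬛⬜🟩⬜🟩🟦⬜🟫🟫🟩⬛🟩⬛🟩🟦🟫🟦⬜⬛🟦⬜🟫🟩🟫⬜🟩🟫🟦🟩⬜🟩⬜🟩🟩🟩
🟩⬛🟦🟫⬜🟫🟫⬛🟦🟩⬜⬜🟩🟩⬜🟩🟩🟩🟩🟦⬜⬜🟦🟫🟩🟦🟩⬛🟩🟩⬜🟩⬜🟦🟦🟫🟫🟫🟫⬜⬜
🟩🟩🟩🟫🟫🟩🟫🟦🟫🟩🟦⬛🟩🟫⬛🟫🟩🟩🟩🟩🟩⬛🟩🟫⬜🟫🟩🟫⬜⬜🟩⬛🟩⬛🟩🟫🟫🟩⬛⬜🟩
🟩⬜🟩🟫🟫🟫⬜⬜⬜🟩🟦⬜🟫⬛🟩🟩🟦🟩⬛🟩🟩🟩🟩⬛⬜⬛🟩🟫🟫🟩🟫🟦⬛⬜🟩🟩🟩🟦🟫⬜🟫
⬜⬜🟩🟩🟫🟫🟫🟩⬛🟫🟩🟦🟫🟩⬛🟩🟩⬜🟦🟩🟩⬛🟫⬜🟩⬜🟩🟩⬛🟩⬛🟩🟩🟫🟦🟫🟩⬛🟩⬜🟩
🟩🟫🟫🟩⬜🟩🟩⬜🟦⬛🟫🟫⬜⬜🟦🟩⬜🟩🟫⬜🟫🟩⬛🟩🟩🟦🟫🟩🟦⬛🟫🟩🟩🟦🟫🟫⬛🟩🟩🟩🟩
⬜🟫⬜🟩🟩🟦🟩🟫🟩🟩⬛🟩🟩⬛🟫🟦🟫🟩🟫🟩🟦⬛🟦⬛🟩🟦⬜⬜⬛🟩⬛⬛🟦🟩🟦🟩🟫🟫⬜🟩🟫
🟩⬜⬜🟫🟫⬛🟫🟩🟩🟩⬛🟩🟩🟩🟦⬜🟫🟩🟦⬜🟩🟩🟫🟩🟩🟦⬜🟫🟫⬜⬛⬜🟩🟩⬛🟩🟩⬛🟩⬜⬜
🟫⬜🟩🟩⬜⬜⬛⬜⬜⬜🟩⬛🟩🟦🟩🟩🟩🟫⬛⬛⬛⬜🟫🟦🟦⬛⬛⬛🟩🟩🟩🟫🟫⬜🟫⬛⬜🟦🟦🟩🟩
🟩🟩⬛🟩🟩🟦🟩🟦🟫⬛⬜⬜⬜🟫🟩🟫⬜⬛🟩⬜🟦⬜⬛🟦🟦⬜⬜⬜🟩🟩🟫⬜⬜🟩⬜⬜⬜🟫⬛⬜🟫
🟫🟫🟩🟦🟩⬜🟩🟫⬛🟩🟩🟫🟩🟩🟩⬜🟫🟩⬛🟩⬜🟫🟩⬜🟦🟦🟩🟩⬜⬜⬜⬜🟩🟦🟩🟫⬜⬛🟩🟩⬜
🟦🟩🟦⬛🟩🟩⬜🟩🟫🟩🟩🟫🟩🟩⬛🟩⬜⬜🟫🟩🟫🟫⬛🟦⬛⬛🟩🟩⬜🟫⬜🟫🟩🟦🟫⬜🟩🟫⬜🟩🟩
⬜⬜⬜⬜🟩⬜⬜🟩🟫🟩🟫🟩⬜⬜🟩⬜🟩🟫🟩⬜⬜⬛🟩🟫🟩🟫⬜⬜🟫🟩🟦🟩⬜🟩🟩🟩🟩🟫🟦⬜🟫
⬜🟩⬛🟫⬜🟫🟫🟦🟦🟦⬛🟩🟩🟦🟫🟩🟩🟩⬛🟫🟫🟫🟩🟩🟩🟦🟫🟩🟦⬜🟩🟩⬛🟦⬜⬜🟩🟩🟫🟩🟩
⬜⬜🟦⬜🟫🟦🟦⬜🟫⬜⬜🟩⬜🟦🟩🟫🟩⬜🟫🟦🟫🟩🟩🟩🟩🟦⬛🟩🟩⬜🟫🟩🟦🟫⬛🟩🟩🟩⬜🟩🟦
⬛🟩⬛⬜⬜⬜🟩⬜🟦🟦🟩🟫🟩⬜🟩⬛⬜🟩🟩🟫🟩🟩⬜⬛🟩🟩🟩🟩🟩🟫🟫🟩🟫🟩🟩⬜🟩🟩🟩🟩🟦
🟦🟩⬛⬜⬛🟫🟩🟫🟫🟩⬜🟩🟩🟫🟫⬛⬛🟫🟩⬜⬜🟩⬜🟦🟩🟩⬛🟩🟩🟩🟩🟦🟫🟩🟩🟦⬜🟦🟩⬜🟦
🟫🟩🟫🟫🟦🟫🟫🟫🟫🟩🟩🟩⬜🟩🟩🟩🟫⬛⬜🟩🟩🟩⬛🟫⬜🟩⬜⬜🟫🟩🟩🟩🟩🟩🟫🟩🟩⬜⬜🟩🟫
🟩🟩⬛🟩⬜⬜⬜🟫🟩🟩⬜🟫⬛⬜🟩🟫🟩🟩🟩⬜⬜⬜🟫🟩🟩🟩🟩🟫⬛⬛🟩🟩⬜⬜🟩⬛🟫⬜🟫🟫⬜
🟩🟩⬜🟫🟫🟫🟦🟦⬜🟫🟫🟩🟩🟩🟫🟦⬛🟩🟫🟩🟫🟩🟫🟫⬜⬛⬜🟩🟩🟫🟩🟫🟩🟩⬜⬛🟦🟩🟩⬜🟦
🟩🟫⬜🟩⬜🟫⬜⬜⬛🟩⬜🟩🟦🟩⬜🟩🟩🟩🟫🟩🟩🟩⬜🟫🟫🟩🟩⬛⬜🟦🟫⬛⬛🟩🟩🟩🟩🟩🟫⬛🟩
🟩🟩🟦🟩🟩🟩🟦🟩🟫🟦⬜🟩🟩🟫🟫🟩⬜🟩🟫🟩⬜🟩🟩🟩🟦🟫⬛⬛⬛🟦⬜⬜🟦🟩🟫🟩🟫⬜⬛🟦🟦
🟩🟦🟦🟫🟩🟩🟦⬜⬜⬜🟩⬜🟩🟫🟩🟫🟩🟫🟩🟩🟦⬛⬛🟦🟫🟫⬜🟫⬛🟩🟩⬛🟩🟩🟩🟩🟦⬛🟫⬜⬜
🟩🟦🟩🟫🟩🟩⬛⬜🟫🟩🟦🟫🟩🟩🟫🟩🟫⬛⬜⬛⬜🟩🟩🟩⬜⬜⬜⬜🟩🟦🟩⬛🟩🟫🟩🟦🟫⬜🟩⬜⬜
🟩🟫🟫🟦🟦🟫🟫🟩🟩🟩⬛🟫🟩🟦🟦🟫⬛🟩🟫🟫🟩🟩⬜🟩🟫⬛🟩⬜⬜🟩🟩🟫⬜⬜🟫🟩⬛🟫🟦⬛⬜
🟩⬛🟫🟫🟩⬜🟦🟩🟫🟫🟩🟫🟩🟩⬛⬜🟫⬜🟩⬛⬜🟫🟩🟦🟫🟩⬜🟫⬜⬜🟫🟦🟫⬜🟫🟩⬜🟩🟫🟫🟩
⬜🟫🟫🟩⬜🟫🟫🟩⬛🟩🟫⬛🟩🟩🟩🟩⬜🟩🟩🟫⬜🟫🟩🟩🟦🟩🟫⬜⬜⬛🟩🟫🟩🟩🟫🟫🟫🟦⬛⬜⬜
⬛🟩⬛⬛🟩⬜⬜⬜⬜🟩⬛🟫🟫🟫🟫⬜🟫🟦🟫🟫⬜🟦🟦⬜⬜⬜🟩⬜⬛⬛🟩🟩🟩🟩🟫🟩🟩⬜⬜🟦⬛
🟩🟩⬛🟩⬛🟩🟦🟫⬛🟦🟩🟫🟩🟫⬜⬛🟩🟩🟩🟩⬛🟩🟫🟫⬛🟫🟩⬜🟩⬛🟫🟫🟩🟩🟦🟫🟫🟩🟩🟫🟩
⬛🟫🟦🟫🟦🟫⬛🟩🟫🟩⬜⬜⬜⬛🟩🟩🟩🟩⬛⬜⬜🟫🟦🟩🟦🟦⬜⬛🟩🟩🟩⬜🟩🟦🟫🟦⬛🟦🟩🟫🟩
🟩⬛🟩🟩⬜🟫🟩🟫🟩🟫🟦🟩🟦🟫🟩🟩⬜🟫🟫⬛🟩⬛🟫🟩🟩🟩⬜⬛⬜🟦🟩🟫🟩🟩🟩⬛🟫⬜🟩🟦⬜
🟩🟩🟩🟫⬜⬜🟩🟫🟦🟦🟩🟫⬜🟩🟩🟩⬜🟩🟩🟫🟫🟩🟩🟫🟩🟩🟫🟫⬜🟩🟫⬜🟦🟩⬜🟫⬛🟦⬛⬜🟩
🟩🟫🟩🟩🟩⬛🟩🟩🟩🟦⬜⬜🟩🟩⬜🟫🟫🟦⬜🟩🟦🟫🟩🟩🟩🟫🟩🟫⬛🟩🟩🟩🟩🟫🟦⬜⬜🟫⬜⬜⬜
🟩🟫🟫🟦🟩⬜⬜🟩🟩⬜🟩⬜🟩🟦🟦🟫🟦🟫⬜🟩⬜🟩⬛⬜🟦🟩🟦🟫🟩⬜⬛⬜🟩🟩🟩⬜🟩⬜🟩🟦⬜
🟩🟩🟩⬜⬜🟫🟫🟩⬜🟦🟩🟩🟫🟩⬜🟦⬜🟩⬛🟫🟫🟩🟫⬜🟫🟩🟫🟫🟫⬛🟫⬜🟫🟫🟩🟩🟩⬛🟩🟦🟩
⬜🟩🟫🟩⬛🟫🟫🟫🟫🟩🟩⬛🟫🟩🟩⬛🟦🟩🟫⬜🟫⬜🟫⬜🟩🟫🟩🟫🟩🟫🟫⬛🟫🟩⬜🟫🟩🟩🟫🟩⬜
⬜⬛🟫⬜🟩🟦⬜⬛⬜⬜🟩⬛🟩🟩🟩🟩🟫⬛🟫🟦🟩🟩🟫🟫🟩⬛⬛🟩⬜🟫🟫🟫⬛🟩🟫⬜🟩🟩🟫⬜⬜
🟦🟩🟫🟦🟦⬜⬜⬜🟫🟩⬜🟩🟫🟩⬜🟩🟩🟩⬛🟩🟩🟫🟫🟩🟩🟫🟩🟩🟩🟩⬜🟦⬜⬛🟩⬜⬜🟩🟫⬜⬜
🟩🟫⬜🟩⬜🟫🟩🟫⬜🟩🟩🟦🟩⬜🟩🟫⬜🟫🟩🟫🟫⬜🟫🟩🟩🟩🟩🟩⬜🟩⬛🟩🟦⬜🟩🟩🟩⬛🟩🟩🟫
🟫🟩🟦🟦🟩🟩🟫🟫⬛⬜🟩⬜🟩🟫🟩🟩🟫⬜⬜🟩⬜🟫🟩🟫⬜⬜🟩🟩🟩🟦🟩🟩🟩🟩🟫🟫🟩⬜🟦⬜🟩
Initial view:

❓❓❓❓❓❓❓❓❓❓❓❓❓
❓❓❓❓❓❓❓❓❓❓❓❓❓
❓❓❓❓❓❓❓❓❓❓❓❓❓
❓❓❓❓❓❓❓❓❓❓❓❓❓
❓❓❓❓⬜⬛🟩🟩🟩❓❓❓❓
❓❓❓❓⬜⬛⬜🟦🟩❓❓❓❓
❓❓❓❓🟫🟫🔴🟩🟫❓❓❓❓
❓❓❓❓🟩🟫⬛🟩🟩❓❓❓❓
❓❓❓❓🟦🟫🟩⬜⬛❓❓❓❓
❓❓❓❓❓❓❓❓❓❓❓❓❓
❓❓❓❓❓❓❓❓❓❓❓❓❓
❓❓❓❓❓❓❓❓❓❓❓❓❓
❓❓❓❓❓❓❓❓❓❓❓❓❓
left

❓❓❓❓❓❓❓❓❓❓❓❓❓
❓❓❓❓❓❓❓❓❓❓❓❓❓
❓❓❓❓❓❓❓❓❓❓❓❓❓
❓❓❓❓❓❓❓❓❓❓❓❓❓
❓❓❓❓🟦⬜⬛🟩🟩🟩❓❓❓
❓❓❓❓🟩⬜⬛⬜🟦🟩❓❓❓
❓❓❓❓🟩🟫🔴⬜🟩🟫❓❓❓
❓❓❓❓🟫🟩🟫⬛🟩🟩❓❓❓
❓❓❓❓🟩🟦🟫🟩⬜⬛❓❓❓
❓❓❓❓❓❓❓❓❓❓❓❓❓
❓❓❓❓❓❓❓❓❓❓❓❓❓
❓❓❓❓❓❓❓❓❓❓❓❓❓
❓❓❓❓❓❓❓❓❓❓❓❓❓

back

❓❓❓❓❓❓❓❓❓❓❓❓❓
❓❓❓❓❓❓❓❓❓❓❓❓❓
❓❓❓❓❓❓❓❓❓❓❓❓❓
❓❓❓❓🟦⬜⬛🟩🟩🟩❓❓❓
❓❓❓❓🟩⬜⬛⬜🟦🟩❓❓❓
❓❓❓❓🟩🟫🟫⬜🟩🟫❓❓❓
❓❓❓❓🟫🟩🔴⬛🟩🟩❓❓❓
❓❓❓❓🟩🟦🟫🟩⬜⬛❓❓❓
❓❓❓❓🟩🟫🟫🟫⬛❓❓❓❓
❓❓❓❓❓❓❓❓❓❓❓❓❓
❓❓❓❓❓❓❓❓❓❓❓❓❓
❓❓❓❓❓❓❓❓❓❓❓❓❓
❓❓❓❓❓❓❓❓❓❓❓❓❓

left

❓❓❓❓❓❓❓❓❓❓❓❓❓
❓❓❓❓❓❓❓❓❓❓❓❓❓
❓❓❓❓❓❓❓❓❓❓❓❓❓
❓❓❓❓❓🟦⬜⬛🟩🟩🟩❓❓
❓❓❓❓🟩🟩⬜⬛⬜🟦🟩❓❓
❓❓❓❓🟩🟩🟫🟫⬜🟩🟫❓❓
❓❓❓❓🟩🟫🔴🟫⬛🟩🟩❓❓
❓❓❓❓🟦🟩🟦🟫🟩⬜⬛❓❓
❓❓❓❓🟫🟩🟫🟫🟫⬛❓❓❓
❓❓❓❓❓❓❓❓❓❓❓❓❓
❓❓❓❓❓❓❓❓❓❓❓❓❓
❓❓❓❓❓❓❓❓❓❓❓❓❓
❓❓❓❓❓❓❓❓❓❓❓❓❓

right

❓❓❓❓❓❓❓❓❓❓❓❓❓
❓❓❓❓❓❓❓❓❓❓❓❓❓
❓❓❓❓❓❓❓❓❓❓❓❓❓
❓❓❓❓🟦⬜⬛🟩🟩🟩❓❓❓
❓❓❓🟩🟩⬜⬛⬜🟦🟩❓❓❓
❓❓❓🟩🟩🟫🟫⬜🟩🟫❓❓❓
❓❓❓🟩🟫🟩🔴⬛🟩🟩❓❓❓
❓❓❓🟦🟩🟦🟫🟩⬜⬛❓❓❓
❓❓❓🟫🟩🟫🟫🟫⬛❓❓❓❓
❓❓❓❓❓❓❓❓❓❓❓❓❓
❓❓❓❓❓❓❓❓❓❓❓❓❓
❓❓❓❓❓❓❓❓❓❓❓❓❓
❓❓❓❓❓❓❓❓❓❓❓❓❓

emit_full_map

❓🟦⬜⬛🟩🟩🟩
🟩🟩⬜⬛⬜🟦🟩
🟩🟩🟫🟫⬜🟩🟫
🟩🟫🟩🔴⬛🟩🟩
🟦🟩🟦🟫🟩⬜⬛
🟫🟩🟫🟫🟫⬛❓

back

❓❓❓❓❓❓❓❓❓❓❓❓❓
❓❓❓❓❓❓❓❓❓❓❓❓❓
❓❓❓❓🟦⬜⬛🟩🟩🟩❓❓❓
❓❓❓🟩🟩⬜⬛⬜🟦🟩❓❓❓
❓❓❓🟩🟩🟫🟫⬜🟩🟫❓❓❓
❓❓❓🟩🟫🟩🟫⬛🟩🟩❓❓❓
❓❓❓🟦🟩🟦🔴🟩⬜⬛❓❓❓
❓❓❓🟫🟩🟫🟫🟫⬛❓❓❓❓
❓❓❓❓🟫🟩🟫🟩🟫❓❓❓❓
❓❓❓❓❓❓❓❓❓❓❓❓❓
❓❓❓❓❓❓❓❓❓❓❓❓❓
❓❓❓❓❓❓❓❓❓❓❓❓❓
❓❓❓❓❓❓❓❓❓❓❓❓❓

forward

❓❓❓❓❓❓❓❓❓❓❓❓❓
❓❓❓❓❓❓❓❓❓❓❓❓❓
❓❓❓❓❓❓❓❓❓❓❓❓❓
❓❓❓❓🟦⬜⬛🟩🟩🟩❓❓❓
❓❓❓🟩🟩⬜⬛⬜🟦🟩❓❓❓
❓❓❓🟩🟩🟫🟫⬜🟩🟫❓❓❓
❓❓❓🟩🟫🟩🔴⬛🟩🟩❓❓❓
❓❓❓🟦🟩🟦🟫🟩⬜⬛❓❓❓
❓❓❓🟫🟩🟫🟫🟫⬛❓❓❓❓
❓❓❓❓🟫🟩🟫🟩🟫❓❓❓❓
❓❓❓❓❓❓❓❓❓❓❓❓❓
❓❓❓❓❓❓❓❓❓❓❓❓❓
❓❓❓❓❓❓❓❓❓❓❓❓❓

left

❓❓❓❓❓❓❓❓❓❓❓❓❓
❓❓❓❓❓❓❓❓❓❓❓❓❓
❓❓❓❓❓❓❓❓❓❓❓❓❓
❓❓❓❓❓🟦⬜⬛🟩🟩🟩❓❓
❓❓❓❓🟩🟩⬜⬛⬜🟦🟩❓❓
❓❓❓❓🟩🟩🟫🟫⬜🟩🟫❓❓
❓❓❓❓🟩🟫🔴🟫⬛🟩🟩❓❓
❓❓❓❓🟦🟩🟦🟫🟩⬜⬛❓❓
❓❓❓❓🟫🟩🟫🟫🟫⬛❓❓❓
❓❓❓❓❓🟫🟩🟫🟩🟫❓❓❓
❓❓❓❓❓❓❓❓❓❓❓❓❓
❓❓❓❓❓❓❓❓❓❓❓❓❓
❓❓❓❓❓❓❓❓❓❓❓❓❓

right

❓❓❓❓❓❓❓❓❓❓❓❓❓
❓❓❓❓❓❓❓❓❓❓❓❓❓
❓❓❓❓❓❓❓❓❓❓❓❓❓
❓❓❓❓🟦⬜⬛🟩🟩🟩❓❓❓
❓❓❓🟩🟩⬜⬛⬜🟦🟩❓❓❓
❓❓❓🟩🟩🟫🟫⬜🟩🟫❓❓❓
❓❓❓🟩🟫🟩🔴⬛🟩🟩❓❓❓
❓❓❓🟦🟩🟦🟫🟩⬜⬛❓❓❓
❓❓❓🟫🟩🟫🟫🟫⬛❓❓❓❓
❓❓❓❓🟫🟩🟫🟩🟫❓❓❓❓
❓❓❓❓❓❓❓❓❓❓❓❓❓
❓❓❓❓❓❓❓❓❓❓❓❓❓
❓❓❓❓❓❓❓❓❓❓❓❓❓

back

❓❓❓❓❓❓❓❓❓❓❓❓❓
❓❓❓❓❓❓❓❓❓❓❓❓❓
❓❓❓❓🟦⬜⬛🟩🟩🟩❓❓❓
❓❓❓🟩🟩⬜⬛⬜🟦🟩❓❓❓
❓❓❓🟩🟩🟫🟫⬜🟩🟫❓❓❓
❓❓❓🟩🟫🟩🟫⬛🟩🟩❓❓❓
❓❓❓🟦🟩🟦🔴🟩⬜⬛❓❓❓
❓❓❓🟫🟩🟫🟫🟫⬛❓❓❓❓
❓❓❓❓🟫🟩🟫🟩🟫❓❓❓❓
❓❓❓❓❓❓❓❓❓❓❓❓❓
❓❓❓❓❓❓❓❓❓❓❓❓❓
❓❓❓❓❓❓❓❓❓❓❓❓❓
❓❓❓❓❓❓❓❓❓❓❓❓❓

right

❓❓❓❓❓❓❓❓❓❓❓❓❓
❓❓❓❓❓❓❓❓❓❓❓❓❓
❓❓❓🟦⬜⬛🟩🟩🟩❓❓❓❓
❓❓🟩🟩⬜⬛⬜🟦🟩❓❓❓❓
❓❓🟩🟩🟫🟫⬜🟩🟫❓❓❓❓
❓❓🟩🟫🟩🟫⬛🟩🟩❓❓❓❓
❓❓🟦🟩🟦🟫🔴⬜⬛❓❓❓❓
❓❓🟫🟩🟫🟫🟫⬛🟫❓❓❓❓
❓❓❓🟫🟩🟫🟩🟫🟫❓❓❓❓
❓❓❓❓❓❓❓❓❓❓❓❓❓
❓❓❓❓❓❓❓❓❓❓❓❓❓
❓❓❓❓❓❓❓❓❓❓❓❓❓
❓❓❓❓❓❓❓❓❓❓❓❓❓

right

❓❓❓❓❓❓❓❓❓❓❓❓❓
❓❓❓❓❓❓❓❓❓❓❓❓❓
❓❓🟦⬜⬛🟩🟩🟩❓❓❓❓❓
❓🟩🟩⬜⬛⬜🟦🟩❓❓❓❓❓
❓🟩🟩🟫🟫⬜🟩🟫⬜❓❓❓❓
❓🟩🟫🟩🟫⬛🟩🟩🟩❓❓❓❓
❓🟦🟩🟦🟫🟩🔴⬛⬜❓❓❓❓
❓🟫🟩🟫🟫🟫⬛🟫⬜❓❓❓❓
❓❓🟫🟩🟫🟩🟫🟫⬛❓❓❓❓
❓❓❓❓❓❓❓❓❓❓❓❓❓
❓❓❓❓❓❓❓❓❓❓❓❓❓
❓❓❓❓❓❓❓❓❓❓❓❓❓
❓❓❓❓❓❓❓❓❓❓❓❓❓

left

❓❓❓❓❓❓❓❓❓❓❓❓❓
❓❓❓❓❓❓❓❓❓❓❓❓❓
❓❓❓🟦⬜⬛🟩🟩🟩❓❓❓❓
❓❓🟩🟩⬜⬛⬜🟦🟩❓❓❓❓
❓❓🟩🟩🟫🟫⬜🟩🟫⬜❓❓❓
❓❓🟩🟫🟩🟫⬛🟩🟩🟩❓❓❓
❓❓🟦🟩🟦🟫🔴⬜⬛⬜❓❓❓
❓❓🟫🟩🟫🟫🟫⬛🟫⬜❓❓❓
❓❓❓🟫🟩🟫🟩🟫🟫⬛❓❓❓
❓❓❓❓❓❓❓❓❓❓❓❓❓
❓❓❓❓❓❓❓❓❓❓❓❓❓
❓❓❓❓❓❓❓❓❓❓❓❓❓
❓❓❓❓❓❓❓❓❓❓❓❓❓

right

❓❓❓❓❓❓❓❓❓❓❓❓❓
❓❓❓❓❓❓❓❓❓❓❓❓❓
❓❓🟦⬜⬛🟩🟩🟩❓❓❓❓❓
❓🟩🟩⬜⬛⬜🟦🟩❓❓❓❓❓
❓🟩🟩🟫🟫⬜🟩🟫⬜❓❓❓❓
❓🟩🟫🟩🟫⬛🟩🟩🟩❓❓❓❓
❓🟦🟩🟦🟫🟩🔴⬛⬜❓❓❓❓
❓🟫🟩🟫🟫🟫⬛🟫⬜❓❓❓❓
❓❓🟫🟩🟫🟩🟫🟫⬛❓❓❓❓
❓❓❓❓❓❓❓❓❓❓❓❓❓
❓❓❓❓❓❓❓❓❓❓❓❓❓
❓❓❓❓❓❓❓❓❓❓❓❓❓
❓❓❓❓❓❓❓❓❓❓❓❓❓

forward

❓❓❓❓❓❓❓❓❓❓❓❓❓
❓❓❓❓❓❓❓❓❓❓❓❓❓
❓❓❓❓❓❓❓❓❓❓❓❓❓
❓❓🟦⬜⬛🟩🟩🟩❓❓❓❓❓
❓🟩🟩⬜⬛⬜🟦🟩🟫❓❓❓❓
❓🟩🟩🟫🟫⬜🟩🟫⬜❓❓❓❓
❓🟩🟫🟩🟫⬛🔴🟩🟩❓❓❓❓
❓🟦🟩🟦🟫🟩⬜⬛⬜❓❓❓❓
❓🟫🟩🟫🟫🟫⬛🟫⬜❓❓❓❓
❓❓🟫🟩🟫🟩🟫🟫⬛❓❓❓❓
❓❓❓❓❓❓❓❓❓❓❓❓❓
❓❓❓❓❓❓❓❓❓❓❓❓❓
❓❓❓❓❓❓❓❓❓❓❓❓❓

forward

❓❓❓❓❓❓❓❓❓❓❓❓❓
❓❓❓❓❓❓❓❓❓❓❓❓❓
❓❓❓❓❓❓❓❓❓❓❓❓❓
❓❓❓❓❓❓❓❓❓❓❓❓❓
❓❓🟦⬜⬛🟩🟩🟩⬜❓❓❓❓
❓🟩🟩⬜⬛⬜🟦🟩🟫❓❓❓❓
❓🟩🟩🟫🟫⬜🔴🟫⬜❓❓❓❓
❓🟩🟫🟩🟫⬛🟩🟩🟩❓❓❓❓
❓🟦🟩🟦🟫🟩⬜⬛⬜❓❓❓❓
❓🟫🟩🟫🟫🟫⬛🟫⬜❓❓❓❓
❓❓🟫🟩🟫🟩🟫🟫⬛❓❓❓❓
❓❓❓❓❓❓❓❓❓❓❓❓❓
❓❓❓❓❓❓❓❓❓❓❓❓❓

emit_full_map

❓🟦⬜⬛🟩🟩🟩⬜
🟩🟩⬜⬛⬜🟦🟩🟫
🟩🟩🟫🟫⬜🔴🟫⬜
🟩🟫🟩🟫⬛🟩🟩🟩
🟦🟩🟦🟫🟩⬜⬛⬜
🟫🟩🟫🟫🟫⬛🟫⬜
❓🟫🟩🟫🟩🟫🟫⬛

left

❓❓❓❓❓❓❓❓❓❓❓❓❓
❓❓❓❓❓❓❓❓❓❓❓❓❓
❓❓❓❓❓❓❓❓❓❓❓❓❓
❓❓❓❓❓❓❓❓❓❓❓❓❓
❓❓❓🟦⬜⬛🟩🟩🟩⬜❓❓❓
❓❓🟩🟩⬜⬛⬜🟦🟩🟫❓❓❓
❓❓🟩🟩🟫🟫🔴🟩🟫⬜❓❓❓
❓❓🟩🟫🟩🟫⬛🟩🟩🟩❓❓❓
❓❓🟦🟩🟦🟫🟩⬜⬛⬜❓❓❓
❓❓🟫🟩🟫🟫🟫⬛🟫⬜❓❓❓
❓❓❓🟫🟩🟫🟩🟫🟫⬛❓❓❓
❓❓❓❓❓❓❓❓❓❓❓❓❓
❓❓❓❓❓❓❓❓❓❓❓❓❓

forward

❓❓❓❓❓❓❓❓❓❓❓❓❓
❓❓❓❓❓❓❓❓❓❓❓❓❓
❓❓❓❓❓❓❓❓❓❓❓❓❓
❓❓❓❓❓❓❓❓❓❓❓❓❓
❓❓❓❓🟩⬜🟩⬛🟫❓❓❓❓
❓❓❓🟦⬜⬛🟩🟩🟩⬜❓❓❓
❓❓🟩🟩⬜⬛🔴🟦🟩🟫❓❓❓
❓❓🟩🟩🟫🟫⬜🟩🟫⬜❓❓❓
❓❓🟩🟫🟩🟫⬛🟩🟩🟩❓❓❓
❓❓🟦🟩🟦🟫🟩⬜⬛⬜❓❓❓
❓❓🟫🟩🟫🟫🟫⬛🟫⬜❓❓❓
❓❓❓🟫🟩🟫🟩🟫🟫⬛❓❓❓
❓❓❓❓❓❓❓❓❓❓❓❓❓

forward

❓❓❓❓❓❓❓❓❓❓❓❓❓
❓❓❓❓❓❓❓❓❓❓❓❓❓
❓❓❓❓❓❓❓❓❓❓❓❓❓
❓❓❓❓❓❓❓❓❓❓❓❓❓
❓❓❓❓🟩⬜⬛⬛🟩❓❓❓❓
❓❓❓❓🟩⬜🟩⬛🟫❓❓❓❓
❓❓❓🟦⬜⬛🔴🟩🟩⬜❓❓❓
❓❓🟩🟩⬜⬛⬜🟦🟩🟫❓❓❓
❓❓🟩🟩🟫🟫⬜🟩🟫⬜❓❓❓
❓❓🟩🟫🟩🟫⬛🟩🟩🟩❓❓❓
❓❓🟦🟩🟦🟫🟩⬜⬛⬜❓❓❓
❓❓🟫🟩🟫🟫🟫⬛🟫⬜❓❓❓
❓❓❓🟫🟩🟫🟩🟫🟫⬛❓❓❓

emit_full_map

❓❓🟩⬜⬛⬛🟩❓
❓❓🟩⬜🟩⬛🟫❓
❓🟦⬜⬛🔴🟩🟩⬜
🟩🟩⬜⬛⬜🟦🟩🟫
🟩🟩🟫🟫⬜🟩🟫⬜
🟩🟫🟩🟫⬛🟩🟩🟩
🟦🟩🟦🟫🟩⬜⬛⬜
🟫🟩🟫🟫🟫⬛🟫⬜
❓🟫🟩🟫🟩🟫🟫⬛


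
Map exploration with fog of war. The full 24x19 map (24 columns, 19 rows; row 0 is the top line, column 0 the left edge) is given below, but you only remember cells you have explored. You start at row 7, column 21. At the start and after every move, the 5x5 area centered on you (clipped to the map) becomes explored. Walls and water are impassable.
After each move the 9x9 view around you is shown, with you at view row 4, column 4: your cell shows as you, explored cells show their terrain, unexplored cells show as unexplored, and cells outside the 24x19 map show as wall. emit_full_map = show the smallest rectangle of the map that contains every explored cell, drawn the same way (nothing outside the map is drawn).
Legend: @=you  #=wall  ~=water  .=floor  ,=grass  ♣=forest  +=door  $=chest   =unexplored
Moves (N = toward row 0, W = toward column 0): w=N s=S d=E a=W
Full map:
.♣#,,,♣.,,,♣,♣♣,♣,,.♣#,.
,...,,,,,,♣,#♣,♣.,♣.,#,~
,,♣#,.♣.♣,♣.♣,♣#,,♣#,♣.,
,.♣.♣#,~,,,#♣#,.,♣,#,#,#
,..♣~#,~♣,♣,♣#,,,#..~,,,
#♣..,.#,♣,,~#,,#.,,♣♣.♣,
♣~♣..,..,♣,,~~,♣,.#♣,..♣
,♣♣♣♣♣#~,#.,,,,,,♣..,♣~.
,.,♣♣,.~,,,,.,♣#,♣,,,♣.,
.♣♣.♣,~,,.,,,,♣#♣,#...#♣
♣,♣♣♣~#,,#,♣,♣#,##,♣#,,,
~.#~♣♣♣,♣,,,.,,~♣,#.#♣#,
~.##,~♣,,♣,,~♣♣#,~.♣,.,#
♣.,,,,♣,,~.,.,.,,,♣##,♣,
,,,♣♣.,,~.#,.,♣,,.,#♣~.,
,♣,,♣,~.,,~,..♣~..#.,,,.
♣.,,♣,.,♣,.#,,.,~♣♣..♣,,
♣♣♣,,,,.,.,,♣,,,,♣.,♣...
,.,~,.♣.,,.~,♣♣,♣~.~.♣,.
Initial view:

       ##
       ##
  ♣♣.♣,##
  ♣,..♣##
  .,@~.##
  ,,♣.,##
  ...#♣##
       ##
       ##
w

       ##
       ##
  .~,,,##
  ♣♣.♣,##
  ♣,@.♣##
  .,♣~.##
  ,,♣.,##
  ...#♣##
       ##

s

       ##
  .~,,,##
  ♣♣.♣,##
  ♣,..♣##
  .,@~.##
  ,,♣.,##
  ...#♣##
       ##
       ##

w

       ##
       ##
  .~,,,##
  ♣♣.♣,##
  ♣,@.♣##
  .,♣~.##
  ,,♣.,##
  ...#♣##
       ##

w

       ##
       ##
  #,#,###
  .~,,,##
  ♣♣@♣,##
  ♣,..♣##
  .,♣~.##
  ,,♣.,##
  ...#♣##

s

       ##
  #,#,###
  .~,,,##
  ♣♣.♣,##
  ♣,@.♣##
  .,♣~.##
  ,,♣.,##
  ...#♣##
       ##

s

  #,#,###
  .~,,,##
  ♣♣.♣,##
  ♣,..♣##
  .,@~.##
  ,,♣.,##
  ...#♣##
       ##
       ##

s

  .~,,,##
  ♣♣.♣,##
  ♣,..♣##
  .,♣~.##
  ,,@.,##
  ...#♣##
  ♣#,,,##
       ##
       ##

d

 .~,,,###
 ♣♣.♣,###
 ♣,..♣###
 .,♣~.###
 ,,♣@,###
 ...#♣###
 ♣#,,,###
      ###
      ###

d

.~,,,####
♣♣.♣,####
♣,..♣####
.,♣~.####
,,♣.@####
...#♣####
♣#,,,####
     ####
     ####

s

♣♣.♣,####
♣,..♣####
.,♣~.####
,,♣.,####
...#@####
♣#,,,####
  ♣#,####
     ####
     ####

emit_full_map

#,#,#
.~,,,
♣♣.♣,
♣,..♣
.,♣~.
,,♣.,
...#@
♣#,,,
  ♣#,

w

.~,,,####
♣♣.♣,####
♣,..♣####
.,♣~.####
,,♣.@####
...#♣####
♣#,,,####
  ♣#,####
     ####

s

♣♣.♣,####
♣,..♣####
.,♣~.####
,,♣.,####
...#@####
♣#,,,####
  ♣#,####
     ####
     ####

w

.~,,,####
♣♣.♣,####
♣,..♣####
.,♣~.####
,,♣.@####
...#♣####
♣#,,,####
  ♣#,####
     ####

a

 .~,,,###
 ♣♣.♣,###
 ♣,..♣###
 .,♣~.###
 ,,♣@,###
 ...#♣###
 ♣#,,,###
   ♣#,###
      ###


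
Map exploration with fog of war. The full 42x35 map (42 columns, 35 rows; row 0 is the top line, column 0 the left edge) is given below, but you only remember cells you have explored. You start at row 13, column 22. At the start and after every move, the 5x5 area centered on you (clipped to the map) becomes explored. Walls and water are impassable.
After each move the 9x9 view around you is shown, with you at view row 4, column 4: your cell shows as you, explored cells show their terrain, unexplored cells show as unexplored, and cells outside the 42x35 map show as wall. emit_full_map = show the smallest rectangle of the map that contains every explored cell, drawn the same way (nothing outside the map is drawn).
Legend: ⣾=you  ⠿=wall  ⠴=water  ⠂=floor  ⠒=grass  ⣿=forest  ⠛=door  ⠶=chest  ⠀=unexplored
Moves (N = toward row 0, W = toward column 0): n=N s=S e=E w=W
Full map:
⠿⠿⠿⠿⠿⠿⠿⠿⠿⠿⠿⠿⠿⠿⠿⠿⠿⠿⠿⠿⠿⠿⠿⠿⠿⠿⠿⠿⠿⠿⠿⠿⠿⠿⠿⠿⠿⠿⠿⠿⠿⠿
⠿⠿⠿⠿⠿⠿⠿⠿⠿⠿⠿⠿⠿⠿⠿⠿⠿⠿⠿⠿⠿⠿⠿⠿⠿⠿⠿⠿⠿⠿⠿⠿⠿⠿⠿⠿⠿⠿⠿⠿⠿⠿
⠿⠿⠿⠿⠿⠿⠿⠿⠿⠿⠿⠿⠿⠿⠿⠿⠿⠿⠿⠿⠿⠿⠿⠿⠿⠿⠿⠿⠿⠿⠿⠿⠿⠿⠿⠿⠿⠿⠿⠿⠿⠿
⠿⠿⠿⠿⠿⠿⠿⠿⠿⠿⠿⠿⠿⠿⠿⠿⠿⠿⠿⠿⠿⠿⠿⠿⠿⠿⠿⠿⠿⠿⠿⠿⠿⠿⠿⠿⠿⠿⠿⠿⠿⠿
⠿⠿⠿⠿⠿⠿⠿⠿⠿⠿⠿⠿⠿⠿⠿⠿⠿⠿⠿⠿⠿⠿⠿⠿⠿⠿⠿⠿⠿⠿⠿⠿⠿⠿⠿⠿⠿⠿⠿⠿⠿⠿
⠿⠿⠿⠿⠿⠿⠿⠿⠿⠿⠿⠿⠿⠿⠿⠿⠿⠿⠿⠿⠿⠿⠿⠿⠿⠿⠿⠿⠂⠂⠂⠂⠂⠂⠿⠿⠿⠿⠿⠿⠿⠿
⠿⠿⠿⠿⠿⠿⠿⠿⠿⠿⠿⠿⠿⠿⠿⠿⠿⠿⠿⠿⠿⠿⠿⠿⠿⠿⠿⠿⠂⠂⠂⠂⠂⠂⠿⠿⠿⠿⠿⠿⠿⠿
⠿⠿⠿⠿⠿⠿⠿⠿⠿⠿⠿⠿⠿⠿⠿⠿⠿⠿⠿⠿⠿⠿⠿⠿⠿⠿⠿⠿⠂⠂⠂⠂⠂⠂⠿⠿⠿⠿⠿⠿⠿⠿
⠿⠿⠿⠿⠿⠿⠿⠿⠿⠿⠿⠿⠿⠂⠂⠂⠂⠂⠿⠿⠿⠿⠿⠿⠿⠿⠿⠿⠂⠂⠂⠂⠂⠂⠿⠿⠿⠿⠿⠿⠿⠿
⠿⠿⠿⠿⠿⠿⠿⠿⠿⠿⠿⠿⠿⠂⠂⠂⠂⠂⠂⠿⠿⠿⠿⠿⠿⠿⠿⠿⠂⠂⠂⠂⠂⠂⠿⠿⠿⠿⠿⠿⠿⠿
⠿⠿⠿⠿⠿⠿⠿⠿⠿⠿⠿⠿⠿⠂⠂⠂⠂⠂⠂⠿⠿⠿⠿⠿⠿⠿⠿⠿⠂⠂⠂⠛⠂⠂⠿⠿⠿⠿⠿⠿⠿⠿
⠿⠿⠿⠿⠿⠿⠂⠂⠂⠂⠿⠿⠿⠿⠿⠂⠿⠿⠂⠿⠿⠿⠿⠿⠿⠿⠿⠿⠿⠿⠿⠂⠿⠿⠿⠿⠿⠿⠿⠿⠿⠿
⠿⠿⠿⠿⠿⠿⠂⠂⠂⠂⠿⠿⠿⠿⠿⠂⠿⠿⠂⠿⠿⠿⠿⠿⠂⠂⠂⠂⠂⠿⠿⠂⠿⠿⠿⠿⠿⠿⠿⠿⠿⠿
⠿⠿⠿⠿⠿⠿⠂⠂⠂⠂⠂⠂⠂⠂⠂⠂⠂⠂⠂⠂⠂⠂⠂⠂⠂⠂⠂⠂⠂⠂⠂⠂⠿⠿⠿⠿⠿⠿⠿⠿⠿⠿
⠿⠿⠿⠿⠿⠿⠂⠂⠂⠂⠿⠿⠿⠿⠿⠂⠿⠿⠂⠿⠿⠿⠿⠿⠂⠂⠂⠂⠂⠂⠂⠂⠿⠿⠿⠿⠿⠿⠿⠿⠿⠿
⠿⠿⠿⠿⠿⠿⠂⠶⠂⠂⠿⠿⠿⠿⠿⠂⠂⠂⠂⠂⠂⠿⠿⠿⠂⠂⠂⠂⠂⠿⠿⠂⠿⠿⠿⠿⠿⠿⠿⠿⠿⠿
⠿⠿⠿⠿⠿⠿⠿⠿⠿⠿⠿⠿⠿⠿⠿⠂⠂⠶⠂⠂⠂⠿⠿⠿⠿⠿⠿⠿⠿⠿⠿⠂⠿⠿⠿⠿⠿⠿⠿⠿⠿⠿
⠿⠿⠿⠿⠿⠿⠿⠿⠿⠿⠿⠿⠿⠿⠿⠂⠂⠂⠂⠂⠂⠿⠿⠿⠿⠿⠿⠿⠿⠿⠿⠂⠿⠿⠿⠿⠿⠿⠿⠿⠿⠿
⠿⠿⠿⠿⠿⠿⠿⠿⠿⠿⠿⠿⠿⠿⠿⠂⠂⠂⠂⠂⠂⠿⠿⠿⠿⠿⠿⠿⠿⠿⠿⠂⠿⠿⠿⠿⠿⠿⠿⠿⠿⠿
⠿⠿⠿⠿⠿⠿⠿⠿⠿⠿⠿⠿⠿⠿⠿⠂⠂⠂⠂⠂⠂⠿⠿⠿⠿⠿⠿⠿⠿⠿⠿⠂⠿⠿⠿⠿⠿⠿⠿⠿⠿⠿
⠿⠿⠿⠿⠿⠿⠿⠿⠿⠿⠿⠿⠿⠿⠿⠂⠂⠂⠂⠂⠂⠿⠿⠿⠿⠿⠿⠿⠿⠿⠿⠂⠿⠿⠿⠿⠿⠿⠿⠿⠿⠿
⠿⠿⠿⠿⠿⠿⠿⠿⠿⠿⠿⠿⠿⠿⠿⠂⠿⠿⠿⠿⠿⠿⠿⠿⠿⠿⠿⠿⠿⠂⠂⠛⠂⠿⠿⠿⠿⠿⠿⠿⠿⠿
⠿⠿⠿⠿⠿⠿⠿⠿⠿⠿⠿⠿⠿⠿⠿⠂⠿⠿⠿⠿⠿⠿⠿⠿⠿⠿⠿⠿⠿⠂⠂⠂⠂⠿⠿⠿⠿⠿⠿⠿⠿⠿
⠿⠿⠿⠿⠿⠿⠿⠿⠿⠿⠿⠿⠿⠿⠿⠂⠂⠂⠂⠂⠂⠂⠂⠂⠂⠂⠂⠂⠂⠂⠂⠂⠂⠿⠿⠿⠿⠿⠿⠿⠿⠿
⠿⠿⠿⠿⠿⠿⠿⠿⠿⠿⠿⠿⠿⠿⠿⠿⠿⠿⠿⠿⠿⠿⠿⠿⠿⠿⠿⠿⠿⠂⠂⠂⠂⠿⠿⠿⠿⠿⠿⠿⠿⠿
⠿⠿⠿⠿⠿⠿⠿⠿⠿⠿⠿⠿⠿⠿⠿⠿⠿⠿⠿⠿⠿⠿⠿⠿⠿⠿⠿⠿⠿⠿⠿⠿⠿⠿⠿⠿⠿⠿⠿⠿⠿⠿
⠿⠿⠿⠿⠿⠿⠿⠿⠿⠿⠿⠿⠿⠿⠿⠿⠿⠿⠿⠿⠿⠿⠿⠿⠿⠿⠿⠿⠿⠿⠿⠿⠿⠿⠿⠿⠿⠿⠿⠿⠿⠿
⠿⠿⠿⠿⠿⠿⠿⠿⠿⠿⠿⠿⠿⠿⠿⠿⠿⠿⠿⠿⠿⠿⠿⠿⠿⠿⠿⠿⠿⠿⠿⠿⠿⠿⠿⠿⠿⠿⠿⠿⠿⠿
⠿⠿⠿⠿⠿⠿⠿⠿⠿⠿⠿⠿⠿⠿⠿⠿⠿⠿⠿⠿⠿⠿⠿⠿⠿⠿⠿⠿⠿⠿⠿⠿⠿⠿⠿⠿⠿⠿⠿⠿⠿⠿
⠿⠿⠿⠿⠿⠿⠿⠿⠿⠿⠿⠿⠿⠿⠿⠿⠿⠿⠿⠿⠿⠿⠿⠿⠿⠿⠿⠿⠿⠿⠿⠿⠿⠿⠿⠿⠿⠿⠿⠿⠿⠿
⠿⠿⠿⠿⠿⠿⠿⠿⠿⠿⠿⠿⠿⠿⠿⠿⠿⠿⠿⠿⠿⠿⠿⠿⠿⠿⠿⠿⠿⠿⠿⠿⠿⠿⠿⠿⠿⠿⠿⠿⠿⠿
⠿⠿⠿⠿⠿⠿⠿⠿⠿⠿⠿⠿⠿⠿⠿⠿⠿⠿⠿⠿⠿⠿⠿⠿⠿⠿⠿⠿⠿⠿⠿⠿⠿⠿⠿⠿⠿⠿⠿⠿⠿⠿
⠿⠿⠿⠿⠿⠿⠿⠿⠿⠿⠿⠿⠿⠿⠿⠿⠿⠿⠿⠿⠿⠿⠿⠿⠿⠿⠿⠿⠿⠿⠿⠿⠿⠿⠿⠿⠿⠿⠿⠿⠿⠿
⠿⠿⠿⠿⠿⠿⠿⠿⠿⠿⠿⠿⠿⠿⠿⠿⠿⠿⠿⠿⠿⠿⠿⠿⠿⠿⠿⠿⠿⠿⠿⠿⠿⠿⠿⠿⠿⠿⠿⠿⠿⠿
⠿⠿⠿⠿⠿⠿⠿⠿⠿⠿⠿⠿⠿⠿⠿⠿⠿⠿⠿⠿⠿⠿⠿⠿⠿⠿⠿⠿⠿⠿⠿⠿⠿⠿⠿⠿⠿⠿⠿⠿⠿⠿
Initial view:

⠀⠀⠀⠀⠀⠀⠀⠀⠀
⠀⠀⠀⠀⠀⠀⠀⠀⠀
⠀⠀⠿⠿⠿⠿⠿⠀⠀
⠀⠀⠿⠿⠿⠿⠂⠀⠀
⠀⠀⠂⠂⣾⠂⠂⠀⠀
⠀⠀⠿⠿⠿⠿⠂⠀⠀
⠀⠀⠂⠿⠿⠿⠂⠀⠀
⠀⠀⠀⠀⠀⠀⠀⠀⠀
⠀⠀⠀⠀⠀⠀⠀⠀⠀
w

⠀⠀⠀⠀⠀⠀⠀⠀⠀
⠀⠀⠀⠀⠀⠀⠀⠀⠀
⠀⠀⠿⠿⠿⠿⠿⠿⠀
⠀⠀⠿⠿⠿⠿⠿⠂⠀
⠀⠀⠂⠂⣾⠂⠂⠂⠀
⠀⠀⠿⠿⠿⠿⠿⠂⠀
⠀⠀⠂⠂⠿⠿⠿⠂⠀
⠀⠀⠀⠀⠀⠀⠀⠀⠀
⠀⠀⠀⠀⠀⠀⠀⠀⠀

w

⠀⠀⠀⠀⠀⠀⠀⠀⠀
⠀⠀⠀⠀⠀⠀⠀⠀⠀
⠀⠀⠂⠿⠿⠿⠿⠿⠿
⠀⠀⠂⠿⠿⠿⠿⠿⠂
⠀⠀⠂⠂⣾⠂⠂⠂⠂
⠀⠀⠂⠿⠿⠿⠿⠿⠂
⠀⠀⠂⠂⠂⠿⠿⠿⠂
⠀⠀⠀⠀⠀⠀⠀⠀⠀
⠀⠀⠀⠀⠀⠀⠀⠀⠀

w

⠀⠀⠀⠀⠀⠀⠀⠀⠀
⠀⠀⠀⠀⠀⠀⠀⠀⠀
⠀⠀⠿⠂⠿⠿⠿⠿⠿
⠀⠀⠿⠂⠿⠿⠿⠿⠿
⠀⠀⠂⠂⣾⠂⠂⠂⠂
⠀⠀⠿⠂⠿⠿⠿⠿⠿
⠀⠀⠂⠂⠂⠂⠿⠿⠿
⠀⠀⠀⠀⠀⠀⠀⠀⠀
⠀⠀⠀⠀⠀⠀⠀⠀⠀

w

⠀⠀⠀⠀⠀⠀⠀⠀⠀
⠀⠀⠀⠀⠀⠀⠀⠀⠀
⠀⠀⠿⠿⠂⠿⠿⠿⠿
⠀⠀⠿⠿⠂⠿⠿⠿⠿
⠀⠀⠂⠂⣾⠂⠂⠂⠂
⠀⠀⠿⠿⠂⠿⠿⠿⠿
⠀⠀⠂⠂⠂⠂⠂⠿⠿
⠀⠀⠀⠀⠀⠀⠀⠀⠀
⠀⠀⠀⠀⠀⠀⠀⠀⠀

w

⠀⠀⠀⠀⠀⠀⠀⠀⠀
⠀⠀⠀⠀⠀⠀⠀⠀⠀
⠀⠀⠂⠿⠿⠂⠿⠿⠿
⠀⠀⠂⠿⠿⠂⠿⠿⠿
⠀⠀⠂⠂⣾⠂⠂⠂⠂
⠀⠀⠂⠿⠿⠂⠿⠿⠿
⠀⠀⠂⠂⠂⠂⠂⠂⠿
⠀⠀⠀⠀⠀⠀⠀⠀⠀
⠀⠀⠀⠀⠀⠀⠀⠀⠀

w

⠀⠀⠀⠀⠀⠀⠀⠀⠀
⠀⠀⠀⠀⠀⠀⠀⠀⠀
⠀⠀⠿⠂⠿⠿⠂⠿⠿
⠀⠀⠿⠂⠿⠿⠂⠿⠿
⠀⠀⠂⠂⣾⠂⠂⠂⠂
⠀⠀⠿⠂⠿⠿⠂⠿⠿
⠀⠀⠿⠂⠂⠂⠂⠂⠂
⠀⠀⠀⠀⠀⠀⠀⠀⠀
⠀⠀⠀⠀⠀⠀⠀⠀⠀

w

⠀⠀⠀⠀⠀⠀⠀⠀⠀
⠀⠀⠀⠀⠀⠀⠀⠀⠀
⠀⠀⠿⠿⠂⠿⠿⠂⠿
⠀⠀⠿⠿⠂⠿⠿⠂⠿
⠀⠀⠂⠂⣾⠂⠂⠂⠂
⠀⠀⠿⠿⠂⠿⠿⠂⠿
⠀⠀⠿⠿⠂⠂⠂⠂⠂
⠀⠀⠀⠀⠀⠀⠀⠀⠀
⠀⠀⠀⠀⠀⠀⠀⠀⠀

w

⠀⠀⠀⠀⠀⠀⠀⠀⠀
⠀⠀⠀⠀⠀⠀⠀⠀⠀
⠀⠀⠿⠿⠿⠂⠿⠿⠂
⠀⠀⠿⠿⠿⠂⠿⠿⠂
⠀⠀⠂⠂⣾⠂⠂⠂⠂
⠀⠀⠿⠿⠿⠂⠿⠿⠂
⠀⠀⠿⠿⠿⠂⠂⠂⠂
⠀⠀⠀⠀⠀⠀⠀⠀⠀
⠀⠀⠀⠀⠀⠀⠀⠀⠀

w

⠀⠀⠀⠀⠀⠀⠀⠀⠀
⠀⠀⠀⠀⠀⠀⠀⠀⠀
⠀⠀⠿⠿⠿⠿⠂⠿⠿
⠀⠀⠿⠿⠿⠿⠂⠿⠿
⠀⠀⠂⠂⣾⠂⠂⠂⠂
⠀⠀⠿⠿⠿⠿⠂⠿⠿
⠀⠀⠿⠿⠿⠿⠂⠂⠂
⠀⠀⠀⠀⠀⠀⠀⠀⠀
⠀⠀⠀⠀⠀⠀⠀⠀⠀

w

⠀⠀⠀⠀⠀⠀⠀⠀⠀
⠀⠀⠀⠀⠀⠀⠀⠀⠀
⠀⠀⠿⠿⠿⠿⠿⠂⠿
⠀⠀⠿⠿⠿⠿⠿⠂⠿
⠀⠀⠂⠂⣾⠂⠂⠂⠂
⠀⠀⠿⠿⠿⠿⠿⠂⠿
⠀⠀⠿⠿⠿⠿⠿⠂⠂
⠀⠀⠀⠀⠀⠀⠀⠀⠀
⠀⠀⠀⠀⠀⠀⠀⠀⠀

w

⠀⠀⠀⠀⠀⠀⠀⠀⠀
⠀⠀⠀⠀⠀⠀⠀⠀⠀
⠀⠀⠂⠿⠿⠿⠿⠿⠂
⠀⠀⠂⠿⠿⠿⠿⠿⠂
⠀⠀⠂⠂⣾⠂⠂⠂⠂
⠀⠀⠂⠿⠿⠿⠿⠿⠂
⠀⠀⠂⠿⠿⠿⠿⠿⠂
⠀⠀⠀⠀⠀⠀⠀⠀⠀
⠀⠀⠀⠀⠀⠀⠀⠀⠀

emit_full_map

⠂⠿⠿⠿⠿⠿⠂⠿⠿⠂⠿⠿⠿⠿⠿⠿
⠂⠿⠿⠿⠿⠿⠂⠿⠿⠂⠿⠿⠿⠿⠿⠂
⠂⠂⣾⠂⠂⠂⠂⠂⠂⠂⠂⠂⠂⠂⠂⠂
⠂⠿⠿⠿⠿⠿⠂⠿⠿⠂⠿⠿⠿⠿⠿⠂
⠂⠿⠿⠿⠿⠿⠂⠂⠂⠂⠂⠂⠿⠿⠿⠂

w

⠀⠀⠀⠀⠀⠀⠀⠀⠀
⠀⠀⠀⠀⠀⠀⠀⠀⠀
⠀⠀⠂⠂⠿⠿⠿⠿⠿
⠀⠀⠂⠂⠿⠿⠿⠿⠿
⠀⠀⠂⠂⣾⠂⠂⠂⠂
⠀⠀⠂⠂⠿⠿⠿⠿⠿
⠀⠀⠂⠂⠿⠿⠿⠿⠿
⠀⠀⠀⠀⠀⠀⠀⠀⠀
⠀⠀⠀⠀⠀⠀⠀⠀⠀

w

⠀⠀⠀⠀⠀⠀⠀⠀⠀
⠀⠀⠀⠀⠀⠀⠀⠀⠀
⠀⠀⠂⠂⠂⠿⠿⠿⠿
⠀⠀⠂⠂⠂⠿⠿⠿⠿
⠀⠀⠂⠂⣾⠂⠂⠂⠂
⠀⠀⠂⠂⠂⠿⠿⠿⠿
⠀⠀⠶⠂⠂⠿⠿⠿⠿
⠀⠀⠀⠀⠀⠀⠀⠀⠀
⠀⠀⠀⠀⠀⠀⠀⠀⠀

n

⠀⠀⠀⠀⠀⠀⠀⠀⠀
⠀⠀⠀⠀⠀⠀⠀⠀⠀
⠀⠀⠿⠿⠿⠿⠿⠀⠀
⠀⠀⠂⠂⠂⠿⠿⠿⠿
⠀⠀⠂⠂⣾⠿⠿⠿⠿
⠀⠀⠂⠂⠂⠂⠂⠂⠂
⠀⠀⠂⠂⠂⠿⠿⠿⠿
⠀⠀⠶⠂⠂⠿⠿⠿⠿
⠀⠀⠀⠀⠀⠀⠀⠀⠀

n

⠀⠀⠀⠀⠀⠀⠀⠀⠀
⠀⠀⠀⠀⠀⠀⠀⠀⠀
⠀⠀⠿⠿⠿⠿⠿⠀⠀
⠀⠀⠿⠿⠿⠿⠿⠀⠀
⠀⠀⠂⠂⣾⠿⠿⠿⠿
⠀⠀⠂⠂⠂⠿⠿⠿⠿
⠀⠀⠂⠂⠂⠂⠂⠂⠂
⠀⠀⠂⠂⠂⠿⠿⠿⠿
⠀⠀⠶⠂⠂⠿⠿⠿⠿

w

⠀⠀⠀⠀⠀⠀⠀⠀⠀
⠀⠀⠀⠀⠀⠀⠀⠀⠀
⠀⠀⠿⠿⠿⠿⠿⠿⠀
⠀⠀⠿⠿⠿⠿⠿⠿⠀
⠀⠀⠂⠂⣾⠂⠿⠿⠿
⠀⠀⠂⠂⠂⠂⠿⠿⠿
⠀⠀⠂⠂⠂⠂⠂⠂⠂
⠀⠀⠀⠂⠂⠂⠿⠿⠿
⠀⠀⠀⠶⠂⠂⠿⠿⠿

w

⠀⠀⠀⠀⠀⠀⠀⠀⠀
⠀⠀⠀⠀⠀⠀⠀⠀⠀
⠀⠀⠿⠿⠿⠿⠿⠿⠿
⠀⠀⠿⠿⠿⠿⠿⠿⠿
⠀⠀⠿⠂⣾⠂⠂⠿⠿
⠀⠀⠿⠂⠂⠂⠂⠿⠿
⠀⠀⠿⠂⠂⠂⠂⠂⠂
⠀⠀⠀⠀⠂⠂⠂⠿⠿
⠀⠀⠀⠀⠶⠂⠂⠿⠿

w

⠀⠀⠀⠀⠀⠀⠀⠀⠀
⠀⠀⠀⠀⠀⠀⠀⠀⠀
⠀⠀⠿⠿⠿⠿⠿⠿⠿
⠀⠀⠿⠿⠿⠿⠿⠿⠿
⠀⠀⠿⠿⣾⠂⠂⠂⠿
⠀⠀⠿⠿⠂⠂⠂⠂⠿
⠀⠀⠿⠿⠂⠂⠂⠂⠂
⠀⠀⠀⠀⠀⠂⠂⠂⠿
⠀⠀⠀⠀⠀⠶⠂⠂⠿

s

⠀⠀⠀⠀⠀⠀⠀⠀⠀
⠀⠀⠿⠿⠿⠿⠿⠿⠿
⠀⠀⠿⠿⠿⠿⠿⠿⠿
⠀⠀⠿⠿⠂⠂⠂⠂⠿
⠀⠀⠿⠿⣾⠂⠂⠂⠿
⠀⠀⠿⠿⠂⠂⠂⠂⠂
⠀⠀⠿⠿⠂⠂⠂⠂⠿
⠀⠀⠀⠀⠀⠶⠂⠂⠿
⠀⠀⠀⠀⠀⠀⠀⠀⠀

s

⠀⠀⠿⠿⠿⠿⠿⠿⠿
⠀⠀⠿⠿⠿⠿⠿⠿⠿
⠀⠀⠿⠿⠂⠂⠂⠂⠿
⠀⠀⠿⠿⠂⠂⠂⠂⠿
⠀⠀⠿⠿⣾⠂⠂⠂⠂
⠀⠀⠿⠿⠂⠂⠂⠂⠿
⠀⠀⠿⠿⠂⠶⠂⠂⠿
⠀⠀⠀⠀⠀⠀⠀⠀⠀
⠀⠀⠀⠀⠀⠀⠀⠀⠀

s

⠀⠀⠿⠿⠿⠿⠿⠿⠿
⠀⠀⠿⠿⠂⠂⠂⠂⠿
⠀⠀⠿⠿⠂⠂⠂⠂⠿
⠀⠀⠿⠿⠂⠂⠂⠂⠂
⠀⠀⠿⠿⣾⠂⠂⠂⠿
⠀⠀⠿⠿⠂⠶⠂⠂⠿
⠀⠀⠿⠿⠿⠿⠿⠀⠀
⠀⠀⠀⠀⠀⠀⠀⠀⠀
⠀⠀⠀⠀⠀⠀⠀⠀⠀

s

⠀⠀⠿⠿⠂⠂⠂⠂⠿
⠀⠀⠿⠿⠂⠂⠂⠂⠿
⠀⠀⠿⠿⠂⠂⠂⠂⠂
⠀⠀⠿⠿⠂⠂⠂⠂⠿
⠀⠀⠿⠿⣾⠶⠂⠂⠿
⠀⠀⠿⠿⠿⠿⠿⠀⠀
⠀⠀⠿⠿⠿⠿⠿⠀⠀
⠀⠀⠀⠀⠀⠀⠀⠀⠀
⠀⠀⠀⠀⠀⠀⠀⠀⠀

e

⠀⠿⠿⠂⠂⠂⠂⠿⠿
⠀⠿⠿⠂⠂⠂⠂⠿⠿
⠀⠿⠿⠂⠂⠂⠂⠂⠂
⠀⠿⠿⠂⠂⠂⠂⠿⠿
⠀⠿⠿⠂⣾⠂⠂⠿⠿
⠀⠿⠿⠿⠿⠿⠿⠀⠀
⠀⠿⠿⠿⠿⠿⠿⠀⠀
⠀⠀⠀⠀⠀⠀⠀⠀⠀
⠀⠀⠀⠀⠀⠀⠀⠀⠀

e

⠿⠿⠂⠂⠂⠂⠿⠿⠿
⠿⠿⠂⠂⠂⠂⠿⠿⠿
⠿⠿⠂⠂⠂⠂⠂⠂⠂
⠿⠿⠂⠂⠂⠂⠿⠿⠿
⠿⠿⠂⠶⣾⠂⠿⠿⠿
⠿⠿⠿⠿⠿⠿⠿⠀⠀
⠿⠿⠿⠿⠿⠿⠿⠀⠀
⠀⠀⠀⠀⠀⠀⠀⠀⠀
⠀⠀⠀⠀⠀⠀⠀⠀⠀

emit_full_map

⠿⠿⠿⠿⠿⠿⠿⠿⠀⠀⠀⠀⠀⠀⠀⠀⠀⠀⠀⠀⠀
⠿⠿⠿⠿⠿⠿⠿⠿⠀⠀⠀⠀⠀⠀⠀⠀⠀⠀⠀⠀⠀
⠿⠿⠂⠂⠂⠂⠿⠿⠿⠿⠿⠂⠿⠿⠂⠿⠿⠿⠿⠿⠿
⠿⠿⠂⠂⠂⠂⠿⠿⠿⠿⠿⠂⠿⠿⠂⠿⠿⠿⠿⠿⠂
⠿⠿⠂⠂⠂⠂⠂⠂⠂⠂⠂⠂⠂⠂⠂⠂⠂⠂⠂⠂⠂
⠿⠿⠂⠂⠂⠂⠿⠿⠿⠿⠿⠂⠿⠿⠂⠿⠿⠿⠿⠿⠂
⠿⠿⠂⠶⣾⠂⠿⠿⠿⠿⠿⠂⠂⠂⠂⠂⠂⠿⠿⠿⠂
⠿⠿⠿⠿⠿⠿⠿⠀⠀⠀⠀⠀⠀⠀⠀⠀⠀⠀⠀⠀⠀
⠿⠿⠿⠿⠿⠿⠿⠀⠀⠀⠀⠀⠀⠀⠀⠀⠀⠀⠀⠀⠀

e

⠿⠂⠂⠂⠂⠿⠿⠿⠿
⠿⠂⠂⠂⠂⠿⠿⠿⠿
⠿⠂⠂⠂⠂⠂⠂⠂⠂
⠿⠂⠂⠂⠂⠿⠿⠿⠿
⠿⠂⠶⠂⣾⠿⠿⠿⠿
⠿⠿⠿⠿⠿⠿⠿⠀⠀
⠿⠿⠿⠿⠿⠿⠿⠀⠀
⠀⠀⠀⠀⠀⠀⠀⠀⠀
⠀⠀⠀⠀⠀⠀⠀⠀⠀

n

⠿⠿⠿⠿⠿⠿⠿⠀⠀
⠿⠂⠂⠂⠂⠿⠿⠿⠿
⠿⠂⠂⠂⠂⠿⠿⠿⠿
⠿⠂⠂⠂⠂⠂⠂⠂⠂
⠿⠂⠂⠂⣾⠿⠿⠿⠿
⠿⠂⠶⠂⠂⠿⠿⠿⠿
⠿⠿⠿⠿⠿⠿⠿⠀⠀
⠿⠿⠿⠿⠿⠿⠿⠀⠀
⠀⠀⠀⠀⠀⠀⠀⠀⠀

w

⠿⠿⠿⠿⠿⠿⠿⠿⠀
⠿⠿⠂⠂⠂⠂⠿⠿⠿
⠿⠿⠂⠂⠂⠂⠿⠿⠿
⠿⠿⠂⠂⠂⠂⠂⠂⠂
⠿⠿⠂⠂⣾⠂⠿⠿⠿
⠿⠿⠂⠶⠂⠂⠿⠿⠿
⠿⠿⠿⠿⠿⠿⠿⠿⠀
⠿⠿⠿⠿⠿⠿⠿⠿⠀
⠀⠀⠀⠀⠀⠀⠀⠀⠀

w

⠀⠿⠿⠿⠿⠿⠿⠿⠿
⠀⠿⠿⠂⠂⠂⠂⠿⠿
⠀⠿⠿⠂⠂⠂⠂⠿⠿
⠀⠿⠿⠂⠂⠂⠂⠂⠂
⠀⠿⠿⠂⣾⠂⠂⠿⠿
⠀⠿⠿⠂⠶⠂⠂⠿⠿
⠀⠿⠿⠿⠿⠿⠿⠿⠿
⠀⠿⠿⠿⠿⠿⠿⠿⠿
⠀⠀⠀⠀⠀⠀⠀⠀⠀

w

⠀⠀⠿⠿⠿⠿⠿⠿⠿
⠀⠀⠿⠿⠂⠂⠂⠂⠿
⠀⠀⠿⠿⠂⠂⠂⠂⠿
⠀⠀⠿⠿⠂⠂⠂⠂⠂
⠀⠀⠿⠿⣾⠂⠂⠂⠿
⠀⠀⠿⠿⠂⠶⠂⠂⠿
⠀⠀⠿⠿⠿⠿⠿⠿⠿
⠀⠀⠿⠿⠿⠿⠿⠿⠿
⠀⠀⠀⠀⠀⠀⠀⠀⠀

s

⠀⠀⠿⠿⠂⠂⠂⠂⠿
⠀⠀⠿⠿⠂⠂⠂⠂⠿
⠀⠀⠿⠿⠂⠂⠂⠂⠂
⠀⠀⠿⠿⠂⠂⠂⠂⠿
⠀⠀⠿⠿⣾⠶⠂⠂⠿
⠀⠀⠿⠿⠿⠿⠿⠿⠿
⠀⠀⠿⠿⠿⠿⠿⠿⠿
⠀⠀⠀⠀⠀⠀⠀⠀⠀
⠀⠀⠀⠀⠀⠀⠀⠀⠀

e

⠀⠿⠿⠂⠂⠂⠂⠿⠿
⠀⠿⠿⠂⠂⠂⠂⠿⠿
⠀⠿⠿⠂⠂⠂⠂⠂⠂
⠀⠿⠿⠂⠂⠂⠂⠿⠿
⠀⠿⠿⠂⣾⠂⠂⠿⠿
⠀⠿⠿⠿⠿⠿⠿⠿⠿
⠀⠿⠿⠿⠿⠿⠿⠿⠿
⠀⠀⠀⠀⠀⠀⠀⠀⠀
⠀⠀⠀⠀⠀⠀⠀⠀⠀

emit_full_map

⠿⠿⠿⠿⠿⠿⠿⠿⠀⠀⠀⠀⠀⠀⠀⠀⠀⠀⠀⠀⠀
⠿⠿⠿⠿⠿⠿⠿⠿⠀⠀⠀⠀⠀⠀⠀⠀⠀⠀⠀⠀⠀
⠿⠿⠂⠂⠂⠂⠿⠿⠿⠿⠿⠂⠿⠿⠂⠿⠿⠿⠿⠿⠿
⠿⠿⠂⠂⠂⠂⠿⠿⠿⠿⠿⠂⠿⠿⠂⠿⠿⠿⠿⠿⠂
⠿⠿⠂⠂⠂⠂⠂⠂⠂⠂⠂⠂⠂⠂⠂⠂⠂⠂⠂⠂⠂
⠿⠿⠂⠂⠂⠂⠿⠿⠿⠿⠿⠂⠿⠿⠂⠿⠿⠿⠿⠿⠂
⠿⠿⠂⣾⠂⠂⠿⠿⠿⠿⠿⠂⠂⠂⠂⠂⠂⠿⠿⠿⠂
⠿⠿⠿⠿⠿⠿⠿⠿⠀⠀⠀⠀⠀⠀⠀⠀⠀⠀⠀⠀⠀
⠿⠿⠿⠿⠿⠿⠿⠿⠀⠀⠀⠀⠀⠀⠀⠀⠀⠀⠀⠀⠀

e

⠿⠿⠂⠂⠂⠂⠿⠿⠿
⠿⠿⠂⠂⠂⠂⠿⠿⠿
⠿⠿⠂⠂⠂⠂⠂⠂⠂
⠿⠿⠂⠂⠂⠂⠿⠿⠿
⠿⠿⠂⠶⣾⠂⠿⠿⠿
⠿⠿⠿⠿⠿⠿⠿⠿⠀
⠿⠿⠿⠿⠿⠿⠿⠿⠀
⠀⠀⠀⠀⠀⠀⠀⠀⠀
⠀⠀⠀⠀⠀⠀⠀⠀⠀

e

⠿⠂⠂⠂⠂⠿⠿⠿⠿
⠿⠂⠂⠂⠂⠿⠿⠿⠿
⠿⠂⠂⠂⠂⠂⠂⠂⠂
⠿⠂⠂⠂⠂⠿⠿⠿⠿
⠿⠂⠶⠂⣾⠿⠿⠿⠿
⠿⠿⠿⠿⠿⠿⠿⠀⠀
⠿⠿⠿⠿⠿⠿⠿⠀⠀
⠀⠀⠀⠀⠀⠀⠀⠀⠀
⠀⠀⠀⠀⠀⠀⠀⠀⠀

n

⠿⠿⠿⠿⠿⠿⠿⠀⠀
⠿⠂⠂⠂⠂⠿⠿⠿⠿
⠿⠂⠂⠂⠂⠿⠿⠿⠿
⠿⠂⠂⠂⠂⠂⠂⠂⠂
⠿⠂⠂⠂⣾⠿⠿⠿⠿
⠿⠂⠶⠂⠂⠿⠿⠿⠿
⠿⠿⠿⠿⠿⠿⠿⠀⠀
⠿⠿⠿⠿⠿⠿⠿⠀⠀
⠀⠀⠀⠀⠀⠀⠀⠀⠀
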